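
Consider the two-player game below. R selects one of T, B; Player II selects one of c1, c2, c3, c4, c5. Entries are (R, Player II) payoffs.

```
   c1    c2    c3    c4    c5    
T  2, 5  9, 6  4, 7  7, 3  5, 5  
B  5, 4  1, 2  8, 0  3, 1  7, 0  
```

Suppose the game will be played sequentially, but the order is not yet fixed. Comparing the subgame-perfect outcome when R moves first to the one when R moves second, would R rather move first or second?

If R leads: Player II's best replies are T→c3, B→c1; R's induced payoffs 4, 5; outcome (B, c1), payoffs (5, 4).
If Player II leads: R's best replies are c1→B, c2→T, c3→B, c4→T, c5→B; Player II's induced payoffs 4, 6, 0, 3, 0; outcome (T, c2), payoffs (9, 6).
R gets 5 moving first and 9 moving second, so R prefers to move second.

second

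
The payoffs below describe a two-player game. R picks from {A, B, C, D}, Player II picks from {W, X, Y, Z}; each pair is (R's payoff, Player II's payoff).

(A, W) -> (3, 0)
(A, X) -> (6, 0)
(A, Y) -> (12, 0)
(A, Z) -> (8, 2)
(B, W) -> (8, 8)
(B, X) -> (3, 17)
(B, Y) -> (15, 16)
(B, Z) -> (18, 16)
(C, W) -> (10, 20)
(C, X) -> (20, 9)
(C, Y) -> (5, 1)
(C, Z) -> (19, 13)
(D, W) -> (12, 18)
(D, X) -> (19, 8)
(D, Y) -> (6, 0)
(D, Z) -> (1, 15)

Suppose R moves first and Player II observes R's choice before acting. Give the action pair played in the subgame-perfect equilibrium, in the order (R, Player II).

(D, W)

Work backward from Player II's decision.
- A: BR = Z, leader payoff 8.
- B: BR = X, leader payoff 3.
- C: BR = W, leader payoff 10.
- D: BR = W, leader payoff 12.
R's induced payoffs are 8, 3, 10, 12, so R commits to D. Subgame-perfect outcome: (D, W) with payoffs (12, 18).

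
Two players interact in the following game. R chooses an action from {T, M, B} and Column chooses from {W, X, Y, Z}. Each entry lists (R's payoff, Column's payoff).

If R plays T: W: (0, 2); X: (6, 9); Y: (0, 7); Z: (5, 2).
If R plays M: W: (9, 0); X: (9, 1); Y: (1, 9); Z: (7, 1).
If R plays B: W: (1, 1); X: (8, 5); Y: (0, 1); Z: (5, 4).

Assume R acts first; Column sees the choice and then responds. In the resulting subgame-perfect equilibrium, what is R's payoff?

Work backward from Column's decision.
- T: BR = X, leader payoff 6.
- M: BR = Y, leader payoff 1.
- B: BR = X, leader payoff 8.
Among 6, 1, 8, the best is 8 at B. Subgame-perfect outcome: (B, X) with payoffs (8, 5).

8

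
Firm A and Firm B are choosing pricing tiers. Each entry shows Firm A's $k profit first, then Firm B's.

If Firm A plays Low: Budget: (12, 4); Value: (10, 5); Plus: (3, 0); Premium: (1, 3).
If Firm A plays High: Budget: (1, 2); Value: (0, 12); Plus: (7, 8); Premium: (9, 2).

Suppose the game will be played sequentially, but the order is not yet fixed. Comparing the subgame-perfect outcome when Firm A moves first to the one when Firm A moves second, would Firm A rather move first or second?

first

If Firm A leads: Firm B's best replies are Low→Value, High→Value; Firm A's induced payoffs 10, 0; outcome (Low, Value), payoffs (10, 5).
If Firm B leads: Firm A's best replies are Budget→Low, Value→Low, Plus→High, Premium→High; Firm B's induced payoffs 4, 5, 8, 2; outcome (High, Plus), payoffs (7, 8).
Firm A gets 10 moving first and 7 moving second, so Firm A prefers to move first.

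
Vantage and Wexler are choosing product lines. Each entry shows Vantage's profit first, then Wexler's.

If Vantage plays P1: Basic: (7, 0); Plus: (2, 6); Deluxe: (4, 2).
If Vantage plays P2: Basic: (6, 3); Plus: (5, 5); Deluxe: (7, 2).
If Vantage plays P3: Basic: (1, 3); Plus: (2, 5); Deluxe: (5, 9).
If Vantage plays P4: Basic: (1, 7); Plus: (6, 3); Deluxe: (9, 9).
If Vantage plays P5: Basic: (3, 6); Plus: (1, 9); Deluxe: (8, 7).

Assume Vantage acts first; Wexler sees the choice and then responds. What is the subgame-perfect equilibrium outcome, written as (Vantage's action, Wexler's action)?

Backward induction with Vantage moving first.
- P1 → Wexler plays Plus (best of 0, 6, 2); Vantage gets 2.
- P2 → Wexler plays Plus (best of 3, 5, 2); Vantage gets 5.
- P3 → Wexler plays Deluxe (best of 3, 5, 9); Vantage gets 5.
- P4 → Wexler plays Deluxe (best of 7, 3, 9); Vantage gets 9.
- P5 → Wexler plays Plus (best of 6, 9, 7); Vantage gets 1.
Among 2, 5, 5, 9, 1, the best is 9 at P4. Subgame-perfect outcome: (P4, Deluxe) with payoffs (9, 9).

(P4, Deluxe)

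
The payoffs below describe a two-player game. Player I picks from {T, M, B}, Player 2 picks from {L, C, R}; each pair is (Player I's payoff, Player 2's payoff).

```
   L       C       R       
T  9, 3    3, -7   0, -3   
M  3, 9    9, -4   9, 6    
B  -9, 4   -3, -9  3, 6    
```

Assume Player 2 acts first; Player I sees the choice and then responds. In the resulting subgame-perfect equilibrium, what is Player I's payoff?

9

Player I best-responds to each possible Player 2 move:
- L: Player I compares 9, 3, -9 and picks T; Player 2 would get 3.
- C: Player I compares 3, 9, -3 and picks M; Player 2 would get -4.
- R: Player I compares 0, 9, 3 and picks M; Player 2 would get 6.
Maximizing over 3, -4, 6, Player 2 chooses R. Subgame-perfect outcome: (M, R) with payoffs (9, 6).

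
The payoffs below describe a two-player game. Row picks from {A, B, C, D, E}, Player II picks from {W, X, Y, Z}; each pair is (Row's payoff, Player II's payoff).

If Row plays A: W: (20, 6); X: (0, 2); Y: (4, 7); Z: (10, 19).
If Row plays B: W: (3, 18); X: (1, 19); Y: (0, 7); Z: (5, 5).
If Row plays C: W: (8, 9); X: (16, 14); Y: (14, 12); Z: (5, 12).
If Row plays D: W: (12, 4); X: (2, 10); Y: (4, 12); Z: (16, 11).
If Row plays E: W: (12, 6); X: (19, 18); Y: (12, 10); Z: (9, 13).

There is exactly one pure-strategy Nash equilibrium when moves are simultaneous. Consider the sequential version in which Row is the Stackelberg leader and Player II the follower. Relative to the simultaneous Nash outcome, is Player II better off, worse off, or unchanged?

unchanged

Player II best-responds to each possible Row move:
- A → Player II plays Z (best of 6, 2, 7, 19); Row gets 10.
- B → Player II plays X (best of 18, 19, 7, 5); Row gets 1.
- C → Player II plays X (best of 9, 14, 12, 12); Row gets 16.
- D → Player II plays Y (best of 4, 10, 12, 11); Row gets 4.
- E → Player II plays X (best of 6, 18, 10, 13); Row gets 19.
Maximizing over 10, 1, 16, 4, 19, Row chooses E. Subgame-perfect outcome: (E, X) with payoffs (19, 18).
Now find the simultaneous Nash equilibrium.
Row's best replies: W→A; X→E; Y→C; Z→D.
Player II's best replies: A→Z; B→X; C→X; D→Y; E→X.
Only (E, X) has each player best-responding; Nash payoffs (19, 18).
Player II earns 18 sequentially versus 18 at the Nash outcome: unchanged.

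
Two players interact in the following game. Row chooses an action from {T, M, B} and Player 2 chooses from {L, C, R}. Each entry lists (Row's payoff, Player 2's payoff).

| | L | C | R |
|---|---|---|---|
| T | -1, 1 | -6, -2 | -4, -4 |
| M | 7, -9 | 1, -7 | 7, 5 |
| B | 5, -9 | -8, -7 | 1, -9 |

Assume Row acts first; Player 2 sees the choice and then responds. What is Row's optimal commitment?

Player 2 best-responds to each possible Row move:
- T → Player 2 plays L (best of 1, -2, -4); Row gets -1.
- M → Player 2 plays R (best of -9, -7, 5); Row gets 7.
- B → Player 2 plays C (best of -9, -7, -9); Row gets -8.
Maximizing over -1, 7, -8, Row chooses M. Subgame-perfect outcome: (M, R) with payoffs (7, 5).

M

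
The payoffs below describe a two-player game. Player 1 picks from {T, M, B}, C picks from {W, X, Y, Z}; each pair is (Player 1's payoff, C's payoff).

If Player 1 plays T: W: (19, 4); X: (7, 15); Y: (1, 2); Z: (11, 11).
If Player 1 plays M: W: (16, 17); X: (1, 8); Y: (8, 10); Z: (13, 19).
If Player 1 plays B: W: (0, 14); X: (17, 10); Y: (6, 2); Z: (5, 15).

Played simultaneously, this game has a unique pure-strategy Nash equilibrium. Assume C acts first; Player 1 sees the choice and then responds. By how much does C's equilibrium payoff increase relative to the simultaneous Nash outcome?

0

Solve by backward induction (C leads).
- W: Player 1 compares 19, 16, 0 and picks T; C would get 4.
- X: Player 1 compares 7, 1, 17 and picks B; C would get 10.
- Y: Player 1 compares 1, 8, 6 and picks M; C would get 10.
- Z: Player 1 compares 11, 13, 5 and picks M; C would get 19.
C's induced payoffs are 4, 10, 10, 19, so C commits to Z. Subgame-perfect outcome: (M, Z) with payoffs (13, 19).
Under simultaneous play:
Player 1's best replies: W→T; X→B; Y→M; Z→M.
C's best replies: T→X; M→Z; B→Z.
Only (M, Z) has each player best-responding; Nash payoffs (13, 19).
C's commitment gain: 19 − 19 = 0.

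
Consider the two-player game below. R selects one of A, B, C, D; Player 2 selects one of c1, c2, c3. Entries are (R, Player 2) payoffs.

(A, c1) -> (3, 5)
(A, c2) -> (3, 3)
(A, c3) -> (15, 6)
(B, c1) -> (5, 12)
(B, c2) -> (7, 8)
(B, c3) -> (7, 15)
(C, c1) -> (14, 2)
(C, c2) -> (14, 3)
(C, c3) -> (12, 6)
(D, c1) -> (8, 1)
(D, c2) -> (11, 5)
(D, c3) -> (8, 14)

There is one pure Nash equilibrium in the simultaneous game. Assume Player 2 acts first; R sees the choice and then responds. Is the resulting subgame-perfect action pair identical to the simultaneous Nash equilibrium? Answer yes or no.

Backward induction with Player 2 moving first.
- c1 → R plays C (best of 3, 5, 14, 8); Player 2 gets 2.
- c2 → R plays C (best of 3, 7, 14, 11); Player 2 gets 3.
- c3 → R plays A (best of 15, 7, 12, 8); Player 2 gets 6.
Among 2, 3, 6, the best is 6 at c3. Subgame-perfect outcome: (A, c3) with payoffs (15, 6).
For the simultaneous game, intersect best replies.
R's best replies: c1→C; c2→C; c3→A.
Player 2's best replies: A→c3; B→c3; C→c3; D→c3.
Only (A, c3) has each player best-responding; Nash payoffs (15, 6).
Sequential outcome (A, c3) coincides with the Nash profile (A, c3).

yes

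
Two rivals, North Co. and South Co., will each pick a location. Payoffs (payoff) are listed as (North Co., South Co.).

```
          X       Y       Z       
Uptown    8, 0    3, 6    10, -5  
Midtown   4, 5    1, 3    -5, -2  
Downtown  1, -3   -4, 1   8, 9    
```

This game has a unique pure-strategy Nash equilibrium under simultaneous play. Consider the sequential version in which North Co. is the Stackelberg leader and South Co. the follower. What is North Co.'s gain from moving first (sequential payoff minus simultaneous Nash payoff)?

5

South Co. best-responds to each possible North Co. move:
- Uptown → South Co. plays Y (best of 0, 6, -5); North Co. gets 3.
- Midtown → South Co. plays X (best of 5, 3, -2); North Co. gets 4.
- Downtown → South Co. plays Z (best of -3, 1, 9); North Co. gets 8.
North Co.'s induced payoffs are 3, 4, 8, so North Co. commits to Downtown. Subgame-perfect outcome: (Downtown, Z) with payoffs (8, 9).
For the simultaneous game, intersect best replies.
North Co.'s best replies: X→Uptown; Y→Uptown; Z→Uptown.
South Co.'s best replies: Uptown→Y; Midtown→X; Downtown→Z.
Only (Uptown, Y) has each player best-responding; Nash payoffs (3, 6).
North Co.'s commitment gain: 8 − 3 = 5.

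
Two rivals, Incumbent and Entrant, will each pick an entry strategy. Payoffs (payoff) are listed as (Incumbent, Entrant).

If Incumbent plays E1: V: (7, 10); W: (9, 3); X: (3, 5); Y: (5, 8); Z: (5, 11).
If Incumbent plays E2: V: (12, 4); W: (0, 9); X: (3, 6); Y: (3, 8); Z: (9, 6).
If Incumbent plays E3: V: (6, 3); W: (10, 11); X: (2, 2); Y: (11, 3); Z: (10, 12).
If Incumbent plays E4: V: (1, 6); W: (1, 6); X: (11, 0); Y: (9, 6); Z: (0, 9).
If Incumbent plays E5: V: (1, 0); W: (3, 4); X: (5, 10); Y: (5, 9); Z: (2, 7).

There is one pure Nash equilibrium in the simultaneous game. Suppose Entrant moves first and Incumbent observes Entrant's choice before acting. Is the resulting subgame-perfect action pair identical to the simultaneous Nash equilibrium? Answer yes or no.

yes

Incumbent best-responds to each possible Entrant move:
- V: Incumbent compares 7, 12, 6, 1, 1 and picks E2; Entrant would get 4.
- W: Incumbent compares 9, 0, 10, 1, 3 and picks E3; Entrant would get 11.
- X: Incumbent compares 3, 3, 2, 11, 5 and picks E4; Entrant would get 0.
- Y: Incumbent compares 5, 3, 11, 9, 5 and picks E3; Entrant would get 3.
- Z: Incumbent compares 5, 9, 10, 0, 2 and picks E3; Entrant would get 12.
Entrant's induced payoffs are 4, 11, 0, 3, 12, so Entrant commits to Z. Subgame-perfect outcome: (E3, Z) with payoffs (10, 12).
Under simultaneous play:
Incumbent's best replies: V→E2; W→E3; X→E4; Y→E3; Z→E3.
Entrant's best replies: E1→Z; E2→W; E3→Z; E4→Z; E5→X.
The unique mutual best reply is (E3, Z), giving (10, 12).
Sequential outcome (E3, Z) coincides with the Nash profile (E3, Z).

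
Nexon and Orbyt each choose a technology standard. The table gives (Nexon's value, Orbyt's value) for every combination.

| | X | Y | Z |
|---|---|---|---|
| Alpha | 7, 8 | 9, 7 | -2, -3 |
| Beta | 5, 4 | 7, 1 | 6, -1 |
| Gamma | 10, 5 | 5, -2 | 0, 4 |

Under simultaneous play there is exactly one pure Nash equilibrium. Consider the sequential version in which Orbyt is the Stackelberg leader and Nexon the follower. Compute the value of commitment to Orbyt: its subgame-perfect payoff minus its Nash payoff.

2

Nexon best-responds to each possible Orbyt move:
- X → Nexon plays Gamma (best of 7, 5, 10); Orbyt gets 5.
- Y → Nexon plays Alpha (best of 9, 7, 5); Orbyt gets 7.
- Z → Nexon plays Beta (best of -2, 6, 0); Orbyt gets -1.
Maximizing over 5, 7, -1, Orbyt chooses Y. Subgame-perfect outcome: (Alpha, Y) with payoffs (9, 7).
For the simultaneous game, intersect best replies.
Nexon's best replies: X→Gamma; Y→Alpha; Z→Beta.
Orbyt's best replies: Alpha→X; Beta→X; Gamma→X.
The unique mutual best reply is (Gamma, X), giving (10, 5).
Orbyt's commitment gain: 7 − 5 = 2.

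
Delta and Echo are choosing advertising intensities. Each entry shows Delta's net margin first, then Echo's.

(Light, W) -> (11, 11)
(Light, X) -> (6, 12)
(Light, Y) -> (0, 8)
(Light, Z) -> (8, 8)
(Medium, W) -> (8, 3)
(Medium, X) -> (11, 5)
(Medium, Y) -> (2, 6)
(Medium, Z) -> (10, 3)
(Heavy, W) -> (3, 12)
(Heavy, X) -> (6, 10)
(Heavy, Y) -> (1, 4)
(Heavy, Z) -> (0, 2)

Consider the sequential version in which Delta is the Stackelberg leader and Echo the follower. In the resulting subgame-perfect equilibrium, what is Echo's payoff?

Work backward from Echo's decision.
- Light: Echo compares 11, 12, 8, 8 and picks X; Delta would get 6.
- Medium: Echo compares 3, 5, 6, 3 and picks Y; Delta would get 2.
- Heavy: Echo compares 12, 10, 4, 2 and picks W; Delta would get 3.
Delta's induced payoffs are 6, 2, 3, so Delta commits to Light. Subgame-perfect outcome: (Light, X) with payoffs (6, 12).

12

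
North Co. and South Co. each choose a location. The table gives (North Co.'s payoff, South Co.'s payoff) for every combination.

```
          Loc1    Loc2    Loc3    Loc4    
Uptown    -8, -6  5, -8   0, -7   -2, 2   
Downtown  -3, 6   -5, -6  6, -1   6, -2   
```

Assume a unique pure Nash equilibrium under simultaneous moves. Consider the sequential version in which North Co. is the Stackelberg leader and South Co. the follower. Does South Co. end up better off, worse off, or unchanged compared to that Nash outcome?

worse off

Solve by backward induction (North Co. leads).
- Uptown: BR = Loc4, leader payoff -2.
- Downtown: BR = Loc1, leader payoff -3.
North Co.'s induced payoffs are -2, -3, so North Co. commits to Uptown. Subgame-perfect outcome: (Uptown, Loc4) with payoffs (-2, 2).
Under simultaneous play:
North Co.'s best replies: Loc1→Downtown; Loc2→Uptown; Loc3→Downtown; Loc4→Downtown.
South Co.'s best replies: Uptown→Loc4; Downtown→Loc1.
Only (Downtown, Loc1) has each player best-responding; Nash payoffs (-3, 6).
South Co. earns 2 sequentially versus 6 at the Nash outcome: worse off.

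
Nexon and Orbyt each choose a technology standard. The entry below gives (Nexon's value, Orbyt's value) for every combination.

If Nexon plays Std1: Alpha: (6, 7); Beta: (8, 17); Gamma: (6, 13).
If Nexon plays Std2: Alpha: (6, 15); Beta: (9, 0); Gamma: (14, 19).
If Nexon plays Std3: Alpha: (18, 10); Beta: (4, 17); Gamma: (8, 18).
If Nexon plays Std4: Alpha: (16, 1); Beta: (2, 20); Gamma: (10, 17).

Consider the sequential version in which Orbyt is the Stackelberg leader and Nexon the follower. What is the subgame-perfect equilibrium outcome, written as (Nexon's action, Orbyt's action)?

Nexon best-responds to each possible Orbyt move:
- Alpha: BR = Std3, leader payoff 10.
- Beta: BR = Std2, leader payoff 0.
- Gamma: BR = Std2, leader payoff 19.
Among 10, 0, 19, the best is 19 at Gamma. Subgame-perfect outcome: (Std2, Gamma) with payoffs (14, 19).

(Std2, Gamma)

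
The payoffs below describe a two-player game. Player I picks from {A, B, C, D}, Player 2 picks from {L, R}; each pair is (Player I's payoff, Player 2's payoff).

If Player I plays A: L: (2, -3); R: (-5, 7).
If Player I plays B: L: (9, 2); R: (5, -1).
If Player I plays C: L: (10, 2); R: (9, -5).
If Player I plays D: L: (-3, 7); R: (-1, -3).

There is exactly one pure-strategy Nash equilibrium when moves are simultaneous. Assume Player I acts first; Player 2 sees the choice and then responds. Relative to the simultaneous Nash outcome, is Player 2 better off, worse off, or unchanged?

unchanged

Solve by backward induction (Player I leads).
- A: Player 2 compares -3, 7 and picks R; Player I would get -5.
- B: Player 2 compares 2, -1 and picks L; Player I would get 9.
- C: Player 2 compares 2, -5 and picks L; Player I would get 10.
- D: Player 2 compares 7, -3 and picks L; Player I would get -3.
Player I's induced payoffs are -5, 9, 10, -3, so Player I commits to C. Subgame-perfect outcome: (C, L) with payoffs (10, 2).
For the simultaneous game, intersect best replies.
Player I's best replies: L→C; R→C.
Player 2's best replies: A→R; B→L; C→L; D→L.
Only (C, L) has each player best-responding; Nash payoffs (10, 2).
Player 2 earns 2 sequentially versus 2 at the Nash outcome: unchanged.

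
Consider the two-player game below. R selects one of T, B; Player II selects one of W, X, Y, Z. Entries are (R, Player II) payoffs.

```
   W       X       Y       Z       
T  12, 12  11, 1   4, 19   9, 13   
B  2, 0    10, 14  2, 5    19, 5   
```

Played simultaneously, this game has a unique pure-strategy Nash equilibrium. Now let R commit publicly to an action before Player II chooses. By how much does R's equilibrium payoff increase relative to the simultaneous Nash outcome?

Work backward from Player II's decision.
- T → Player II plays Y (best of 12, 1, 19, 13); R gets 4.
- B → Player II plays X (best of 0, 14, 5, 5); R gets 10.
R's induced payoffs are 4, 10, so R commits to B. Subgame-perfect outcome: (B, X) with payoffs (10, 14).
For the simultaneous game, intersect best replies.
R's best replies: W→T; X→T; Y→T; Z→B.
Player II's best replies: T→Y; B→X.
Only (T, Y) has each player best-responding; Nash payoffs (4, 19).
R's commitment gain: 10 − 4 = 6.

6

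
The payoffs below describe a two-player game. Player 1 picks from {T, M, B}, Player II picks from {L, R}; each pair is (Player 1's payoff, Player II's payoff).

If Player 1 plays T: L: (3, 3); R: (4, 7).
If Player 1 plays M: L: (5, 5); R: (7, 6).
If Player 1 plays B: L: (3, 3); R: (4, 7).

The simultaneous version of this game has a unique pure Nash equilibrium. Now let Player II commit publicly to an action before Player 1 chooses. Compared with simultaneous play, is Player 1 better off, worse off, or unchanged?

Solve by backward induction (Player II leads).
- L: Player 1 compares 3, 5, 3 and picks M; Player II would get 5.
- R: Player 1 compares 4, 7, 4 and picks M; Player II would get 6.
Among 5, 6, the best is 6 at R. Subgame-perfect outcome: (M, R) with payoffs (7, 6).
For the simultaneous game, intersect best replies.
Player 1's best replies: L→M; R→M.
Player II's best replies: T→R; M→R; B→R.
The unique mutual best reply is (M, R), giving (7, 6).
Player 1 earns 7 sequentially versus 7 at the Nash outcome: unchanged.

unchanged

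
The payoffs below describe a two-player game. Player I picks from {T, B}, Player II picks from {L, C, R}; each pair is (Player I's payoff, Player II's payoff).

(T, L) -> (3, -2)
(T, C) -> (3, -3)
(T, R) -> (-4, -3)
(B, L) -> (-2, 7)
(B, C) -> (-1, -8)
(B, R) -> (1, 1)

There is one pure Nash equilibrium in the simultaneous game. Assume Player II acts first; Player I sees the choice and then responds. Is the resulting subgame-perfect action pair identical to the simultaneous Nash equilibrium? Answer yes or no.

no

Solve by backward induction (Player II leads).
- L → Player I plays T (best of 3, -2); Player II gets -2.
- C → Player I plays T (best of 3, -1); Player II gets -3.
- R → Player I plays B (best of -4, 1); Player II gets 1.
Maximizing over -2, -3, 1, Player II chooses R. Subgame-perfect outcome: (B, R) with payoffs (1, 1).
For the simultaneous game, intersect best replies.
Player I's best replies: L→T; C→T; R→B.
Player II's best replies: T→L; B→L.
The unique mutual best reply is (T, L), giving (3, -2).
Sequential outcome (B, R) differs from the Nash profile (T, L).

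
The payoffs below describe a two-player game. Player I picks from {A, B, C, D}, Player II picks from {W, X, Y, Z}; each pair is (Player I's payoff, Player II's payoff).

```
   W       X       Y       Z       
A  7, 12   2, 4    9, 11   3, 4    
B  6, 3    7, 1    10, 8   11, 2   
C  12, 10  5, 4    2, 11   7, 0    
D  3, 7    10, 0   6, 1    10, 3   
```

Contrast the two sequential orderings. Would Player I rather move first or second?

If Player I leads: Player II's best replies are A→W, B→Y, C→Y, D→W; Player I's induced payoffs 7, 10, 2, 3; outcome (B, Y), payoffs (10, 8).
If Player II leads: Player I's best replies are W→C, X→D, Y→B, Z→B; Player II's induced payoffs 10, 0, 8, 2; outcome (C, W), payoffs (12, 10).
Player I gets 10 moving first and 12 moving second, so Player I prefers to move second.

second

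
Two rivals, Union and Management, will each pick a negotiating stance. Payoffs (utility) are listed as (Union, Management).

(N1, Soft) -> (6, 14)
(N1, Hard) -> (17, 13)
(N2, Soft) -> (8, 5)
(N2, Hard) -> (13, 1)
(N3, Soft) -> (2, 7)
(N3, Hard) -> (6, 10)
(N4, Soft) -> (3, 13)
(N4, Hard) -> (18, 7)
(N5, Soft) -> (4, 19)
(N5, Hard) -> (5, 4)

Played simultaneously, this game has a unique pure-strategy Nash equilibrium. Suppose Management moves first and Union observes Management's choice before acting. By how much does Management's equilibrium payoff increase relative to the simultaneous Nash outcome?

Work backward from Union's decision.
- Soft: BR = N2, leader payoff 5.
- Hard: BR = N4, leader payoff 7.
Maximizing over 5, 7, Management chooses Hard. Subgame-perfect outcome: (N4, Hard) with payoffs (18, 7).
Under simultaneous play:
Union's best replies: Soft→N2; Hard→N4.
Management's best replies: N1→Soft; N2→Soft; N3→Hard; N4→Soft; N5→Soft.
Only (N2, Soft) has each player best-responding; Nash payoffs (8, 5).
Management's commitment gain: 7 − 5 = 2.

2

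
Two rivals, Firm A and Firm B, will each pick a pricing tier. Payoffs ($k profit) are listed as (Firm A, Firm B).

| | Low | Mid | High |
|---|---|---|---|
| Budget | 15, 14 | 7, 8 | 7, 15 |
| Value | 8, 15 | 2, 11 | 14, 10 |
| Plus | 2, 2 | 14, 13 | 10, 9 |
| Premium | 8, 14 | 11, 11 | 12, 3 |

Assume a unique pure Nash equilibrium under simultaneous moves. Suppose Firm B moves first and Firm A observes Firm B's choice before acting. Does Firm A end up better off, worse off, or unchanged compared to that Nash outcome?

better off

Firm A best-responds to each possible Firm B move:
- Low: BR = Budget, leader payoff 14.
- Mid: BR = Plus, leader payoff 13.
- High: BR = Value, leader payoff 10.
Firm B's induced payoffs are 14, 13, 10, so Firm B commits to Low. Subgame-perfect outcome: (Budget, Low) with payoffs (15, 14).
Now find the simultaneous Nash equilibrium.
Firm A's best replies: Low→Budget; Mid→Plus; High→Value.
Firm B's best replies: Budget→High; Value→Low; Plus→Mid; Premium→Low.
The unique mutual best reply is (Plus, Mid), giving (14, 13).
Firm A earns 15 sequentially versus 14 at the Nash outcome: better off.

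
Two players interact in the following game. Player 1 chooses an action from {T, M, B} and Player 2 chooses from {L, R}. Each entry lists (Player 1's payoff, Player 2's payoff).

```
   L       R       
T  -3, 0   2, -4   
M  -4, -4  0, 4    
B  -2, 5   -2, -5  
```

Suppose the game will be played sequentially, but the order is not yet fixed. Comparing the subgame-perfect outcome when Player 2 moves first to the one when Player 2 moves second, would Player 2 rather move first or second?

If Player 1 leads: Player 2's best replies are T→L, M→R, B→L; Player 1's induced payoffs -3, 0, -2; outcome (M, R), payoffs (0, 4).
If Player 2 leads: Player 1's best replies are L→B, R→T; Player 2's induced payoffs 5, -4; outcome (B, L), payoffs (-2, 5).
Player 2 gets 5 moving first and 4 moving second, so Player 2 prefers to move first.

first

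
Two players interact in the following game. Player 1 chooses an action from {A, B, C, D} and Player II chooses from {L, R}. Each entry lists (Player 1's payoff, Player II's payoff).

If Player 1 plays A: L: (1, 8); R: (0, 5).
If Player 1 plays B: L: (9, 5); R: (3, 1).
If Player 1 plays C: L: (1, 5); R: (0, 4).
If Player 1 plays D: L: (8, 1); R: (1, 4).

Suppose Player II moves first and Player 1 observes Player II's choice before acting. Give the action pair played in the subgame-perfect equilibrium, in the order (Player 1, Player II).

Player 1 best-responds to each possible Player II move:
- L: Player 1 compares 1, 9, 1, 8 and picks B; Player II would get 5.
- R: Player 1 compares 0, 3, 0, 1 and picks B; Player II would get 1.
Among 5, 1, the best is 5 at L. Subgame-perfect outcome: (B, L) with payoffs (9, 5).

(B, L)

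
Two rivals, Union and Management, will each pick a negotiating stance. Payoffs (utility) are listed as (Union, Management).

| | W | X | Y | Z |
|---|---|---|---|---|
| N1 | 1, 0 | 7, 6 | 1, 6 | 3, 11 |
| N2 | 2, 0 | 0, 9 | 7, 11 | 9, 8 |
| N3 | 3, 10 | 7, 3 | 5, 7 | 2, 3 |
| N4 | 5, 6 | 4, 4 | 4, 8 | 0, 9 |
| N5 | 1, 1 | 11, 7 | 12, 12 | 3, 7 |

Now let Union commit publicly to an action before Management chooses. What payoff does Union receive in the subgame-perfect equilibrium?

12

Backward induction with Union moving first.
- N1: BR = Z, leader payoff 3.
- N2: BR = Y, leader payoff 7.
- N3: BR = W, leader payoff 3.
- N4: BR = Z, leader payoff 0.
- N5: BR = Y, leader payoff 12.
Among 3, 7, 3, 0, 12, the best is 12 at N5. Subgame-perfect outcome: (N5, Y) with payoffs (12, 12).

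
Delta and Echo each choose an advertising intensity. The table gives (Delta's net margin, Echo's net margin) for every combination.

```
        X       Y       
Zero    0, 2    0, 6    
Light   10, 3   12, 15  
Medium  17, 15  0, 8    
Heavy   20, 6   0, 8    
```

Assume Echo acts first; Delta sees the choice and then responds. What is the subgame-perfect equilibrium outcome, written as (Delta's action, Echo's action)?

Solve by backward induction (Echo leads).
- X: Delta compares 0, 10, 17, 20 and picks Heavy; Echo would get 6.
- Y: Delta compares 0, 12, 0, 0 and picks Light; Echo would get 15.
Maximizing over 6, 15, Echo chooses Y. Subgame-perfect outcome: (Light, Y) with payoffs (12, 15).

(Light, Y)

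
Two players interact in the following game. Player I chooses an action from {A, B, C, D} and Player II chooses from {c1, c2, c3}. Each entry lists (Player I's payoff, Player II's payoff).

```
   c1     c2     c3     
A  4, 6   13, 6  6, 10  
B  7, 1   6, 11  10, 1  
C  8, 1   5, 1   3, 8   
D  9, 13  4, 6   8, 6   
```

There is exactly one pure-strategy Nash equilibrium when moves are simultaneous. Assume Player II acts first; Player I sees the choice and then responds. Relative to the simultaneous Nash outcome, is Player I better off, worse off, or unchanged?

unchanged

Solve by backward induction (Player II leads).
- c1: Player I compares 4, 7, 8, 9 and picks D; Player II would get 13.
- c2: Player I compares 13, 6, 5, 4 and picks A; Player II would get 6.
- c3: Player I compares 6, 10, 3, 8 and picks B; Player II would get 1.
Maximizing over 13, 6, 1, Player II chooses c1. Subgame-perfect outcome: (D, c1) with payoffs (9, 13).
For the simultaneous game, intersect best replies.
Player I's best replies: c1→D; c2→A; c3→B.
Player II's best replies: A→c3; B→c2; C→c3; D→c1.
Only (D, c1) has each player best-responding; Nash payoffs (9, 13).
Player I earns 9 sequentially versus 9 at the Nash outcome: unchanged.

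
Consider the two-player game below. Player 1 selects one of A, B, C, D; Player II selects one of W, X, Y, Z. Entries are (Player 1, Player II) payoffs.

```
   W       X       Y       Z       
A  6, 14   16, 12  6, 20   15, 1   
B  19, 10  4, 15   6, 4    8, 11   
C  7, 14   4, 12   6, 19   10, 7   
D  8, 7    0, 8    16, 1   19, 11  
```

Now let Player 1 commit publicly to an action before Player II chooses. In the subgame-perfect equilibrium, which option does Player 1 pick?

D

Backward induction with Player 1 moving first.
- A: BR = Y, leader payoff 6.
- B: BR = X, leader payoff 4.
- C: BR = Y, leader payoff 6.
- D: BR = Z, leader payoff 19.
Among 6, 4, 6, 19, the best is 19 at D. Subgame-perfect outcome: (D, Z) with payoffs (19, 11).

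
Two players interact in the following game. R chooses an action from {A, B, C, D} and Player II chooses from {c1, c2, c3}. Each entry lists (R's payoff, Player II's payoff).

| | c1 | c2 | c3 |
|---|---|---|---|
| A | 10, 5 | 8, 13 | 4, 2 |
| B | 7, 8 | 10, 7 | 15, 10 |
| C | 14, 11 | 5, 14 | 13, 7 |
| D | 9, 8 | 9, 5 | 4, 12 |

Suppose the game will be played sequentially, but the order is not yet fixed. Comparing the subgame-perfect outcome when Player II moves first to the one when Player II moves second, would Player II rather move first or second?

first

If R leads: Player II's best replies are A→c2, B→c3, C→c2, D→c3; R's induced payoffs 8, 15, 5, 4; outcome (B, c3), payoffs (15, 10).
If Player II leads: R's best replies are c1→C, c2→B, c3→B; Player II's induced payoffs 11, 7, 10; outcome (C, c1), payoffs (14, 11).
Player II gets 11 moving first and 10 moving second, so Player II prefers to move first.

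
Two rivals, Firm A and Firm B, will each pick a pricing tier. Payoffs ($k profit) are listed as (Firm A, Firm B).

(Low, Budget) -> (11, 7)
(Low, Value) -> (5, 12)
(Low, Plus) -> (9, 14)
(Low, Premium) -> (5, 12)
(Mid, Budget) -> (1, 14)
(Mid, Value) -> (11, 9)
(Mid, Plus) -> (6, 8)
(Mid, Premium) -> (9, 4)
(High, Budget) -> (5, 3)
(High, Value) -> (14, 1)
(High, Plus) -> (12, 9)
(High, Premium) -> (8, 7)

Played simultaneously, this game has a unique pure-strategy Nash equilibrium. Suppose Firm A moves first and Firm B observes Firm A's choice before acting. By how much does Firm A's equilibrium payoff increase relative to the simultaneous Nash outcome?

0

Solve by backward induction (Firm A leads).
- Low → Firm B plays Plus (best of 7, 12, 14, 12); Firm A gets 9.
- Mid → Firm B plays Budget (best of 14, 9, 8, 4); Firm A gets 1.
- High → Firm B plays Plus (best of 3, 1, 9, 7); Firm A gets 12.
Among 9, 1, 12, the best is 12 at High. Subgame-perfect outcome: (High, Plus) with payoffs (12, 9).
For the simultaneous game, intersect best replies.
Firm A's best replies: Budget→Low; Value→High; Plus→High; Premium→Mid.
Firm B's best replies: Low→Plus; Mid→Budget; High→Plus.
Only (High, Plus) has each player best-responding; Nash payoffs (12, 9).
Firm A's commitment gain: 12 − 12 = 0.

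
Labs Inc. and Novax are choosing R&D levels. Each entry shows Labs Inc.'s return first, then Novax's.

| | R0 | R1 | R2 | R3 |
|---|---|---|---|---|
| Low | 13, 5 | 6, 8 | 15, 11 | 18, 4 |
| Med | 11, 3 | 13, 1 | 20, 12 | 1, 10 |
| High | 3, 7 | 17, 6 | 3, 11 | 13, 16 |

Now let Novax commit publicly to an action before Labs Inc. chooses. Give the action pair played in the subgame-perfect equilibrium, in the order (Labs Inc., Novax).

Solve by backward induction (Novax leads).
- R0 → Labs Inc. plays Low (best of 13, 11, 3); Novax gets 5.
- R1 → Labs Inc. plays High (best of 6, 13, 17); Novax gets 6.
- R2 → Labs Inc. plays Med (best of 15, 20, 3); Novax gets 12.
- R3 → Labs Inc. plays Low (best of 18, 1, 13); Novax gets 4.
Among 5, 6, 12, 4, the best is 12 at R2. Subgame-perfect outcome: (Med, R2) with payoffs (20, 12).

(Med, R2)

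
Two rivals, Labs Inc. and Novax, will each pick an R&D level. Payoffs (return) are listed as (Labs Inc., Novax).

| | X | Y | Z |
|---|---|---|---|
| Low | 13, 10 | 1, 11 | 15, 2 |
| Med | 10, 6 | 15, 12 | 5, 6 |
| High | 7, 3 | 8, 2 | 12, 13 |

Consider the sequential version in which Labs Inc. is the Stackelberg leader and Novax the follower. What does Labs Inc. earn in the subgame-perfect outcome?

Solve by backward induction (Labs Inc. leads).
- Low → Novax plays Y (best of 10, 11, 2); Labs Inc. gets 1.
- Med → Novax plays Y (best of 6, 12, 6); Labs Inc. gets 15.
- High → Novax plays Z (best of 3, 2, 13); Labs Inc. gets 12.
Maximizing over 1, 15, 12, Labs Inc. chooses Med. Subgame-perfect outcome: (Med, Y) with payoffs (15, 12).

15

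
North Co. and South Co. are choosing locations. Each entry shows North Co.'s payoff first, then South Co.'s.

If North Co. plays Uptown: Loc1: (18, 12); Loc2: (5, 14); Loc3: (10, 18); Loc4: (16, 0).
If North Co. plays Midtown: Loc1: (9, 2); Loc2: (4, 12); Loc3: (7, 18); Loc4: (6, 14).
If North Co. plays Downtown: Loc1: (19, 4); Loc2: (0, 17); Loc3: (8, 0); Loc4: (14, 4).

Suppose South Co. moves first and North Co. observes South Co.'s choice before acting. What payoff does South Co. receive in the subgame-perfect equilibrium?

Backward induction with South Co. moving first.
- Loc1: BR = Downtown, leader payoff 4.
- Loc2: BR = Uptown, leader payoff 14.
- Loc3: BR = Uptown, leader payoff 18.
- Loc4: BR = Uptown, leader payoff 0.
Among 4, 14, 18, 0, the best is 18 at Loc3. Subgame-perfect outcome: (Uptown, Loc3) with payoffs (10, 18).

18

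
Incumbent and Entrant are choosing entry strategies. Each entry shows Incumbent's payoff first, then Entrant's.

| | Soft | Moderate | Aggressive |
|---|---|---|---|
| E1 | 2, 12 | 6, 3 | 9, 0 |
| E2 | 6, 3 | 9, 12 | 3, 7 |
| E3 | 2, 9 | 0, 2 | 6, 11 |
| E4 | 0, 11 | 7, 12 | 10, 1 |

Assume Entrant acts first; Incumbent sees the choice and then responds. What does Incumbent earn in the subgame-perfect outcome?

9

Work backward from Incumbent's decision.
- Soft: Incumbent compares 2, 6, 2, 0 and picks E2; Entrant would get 3.
- Moderate: Incumbent compares 6, 9, 0, 7 and picks E2; Entrant would get 12.
- Aggressive: Incumbent compares 9, 3, 6, 10 and picks E4; Entrant would get 1.
Entrant's induced payoffs are 3, 12, 1, so Entrant commits to Moderate. Subgame-perfect outcome: (E2, Moderate) with payoffs (9, 12).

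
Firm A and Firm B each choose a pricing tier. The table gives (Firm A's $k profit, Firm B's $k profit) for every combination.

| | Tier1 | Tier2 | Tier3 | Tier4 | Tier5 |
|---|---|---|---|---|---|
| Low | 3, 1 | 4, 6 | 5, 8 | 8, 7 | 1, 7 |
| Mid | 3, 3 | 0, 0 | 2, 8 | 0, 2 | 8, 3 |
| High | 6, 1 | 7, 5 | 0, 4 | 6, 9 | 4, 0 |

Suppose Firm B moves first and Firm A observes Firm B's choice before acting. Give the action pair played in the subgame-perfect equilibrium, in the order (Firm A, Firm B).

(Low, Tier3)

Backward induction with Firm B moving first.
- Tier1 → Firm A plays High (best of 3, 3, 6); Firm B gets 1.
- Tier2 → Firm A plays High (best of 4, 0, 7); Firm B gets 5.
- Tier3 → Firm A plays Low (best of 5, 2, 0); Firm B gets 8.
- Tier4 → Firm A plays Low (best of 8, 0, 6); Firm B gets 7.
- Tier5 → Firm A plays Mid (best of 1, 8, 4); Firm B gets 3.
Firm B's induced payoffs are 1, 5, 8, 7, 3, so Firm B commits to Tier3. Subgame-perfect outcome: (Low, Tier3) with payoffs (5, 8).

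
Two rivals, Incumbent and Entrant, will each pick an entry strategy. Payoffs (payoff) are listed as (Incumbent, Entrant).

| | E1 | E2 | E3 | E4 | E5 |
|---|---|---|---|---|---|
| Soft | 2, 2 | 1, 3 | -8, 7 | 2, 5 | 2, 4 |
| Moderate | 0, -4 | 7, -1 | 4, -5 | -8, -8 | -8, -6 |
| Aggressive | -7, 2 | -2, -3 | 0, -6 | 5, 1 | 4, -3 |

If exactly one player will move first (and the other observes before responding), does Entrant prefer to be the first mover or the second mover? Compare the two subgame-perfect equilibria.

first

If Incumbent leads: Entrant's best replies are Soft→E3, Moderate→E2, Aggressive→E1; Incumbent's induced payoffs -8, 7, -7; outcome (Moderate, E2), payoffs (7, -1).
If Entrant leads: Incumbent's best replies are E1→Soft, E2→Moderate, E3→Moderate, E4→Aggressive, E5→Aggressive; Entrant's induced payoffs 2, -1, -5, 1, -3; outcome (Soft, E1), payoffs (2, 2).
Entrant gets 2 moving first and -1 moving second, so Entrant prefers to move first.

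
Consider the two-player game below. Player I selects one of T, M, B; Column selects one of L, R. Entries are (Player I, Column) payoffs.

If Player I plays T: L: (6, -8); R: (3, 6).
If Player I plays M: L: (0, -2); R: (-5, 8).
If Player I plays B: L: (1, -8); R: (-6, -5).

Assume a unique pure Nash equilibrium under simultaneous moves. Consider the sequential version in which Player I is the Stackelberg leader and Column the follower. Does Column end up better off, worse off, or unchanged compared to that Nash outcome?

unchanged

Column best-responds to each possible Player I move:
- T → Column plays R (best of -8, 6); Player I gets 3.
- M → Column plays R (best of -2, 8); Player I gets -5.
- B → Column plays R (best of -8, -5); Player I gets -6.
Among 3, -5, -6, the best is 3 at T. Subgame-perfect outcome: (T, R) with payoffs (3, 6).
For the simultaneous game, intersect best replies.
Player I's best replies: L→T; R→T.
Column's best replies: T→R; M→R; B→R.
Only (T, R) has each player best-responding; Nash payoffs (3, 6).
Column earns 6 sequentially versus 6 at the Nash outcome: unchanged.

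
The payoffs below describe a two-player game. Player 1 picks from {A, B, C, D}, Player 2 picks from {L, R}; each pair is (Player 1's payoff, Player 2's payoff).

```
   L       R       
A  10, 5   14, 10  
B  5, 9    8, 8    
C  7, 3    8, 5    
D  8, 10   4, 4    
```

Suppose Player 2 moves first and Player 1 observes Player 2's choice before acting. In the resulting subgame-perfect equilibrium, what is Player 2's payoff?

Solve by backward induction (Player 2 leads).
- L → Player 1 plays A (best of 10, 5, 7, 8); Player 2 gets 5.
- R → Player 1 plays A (best of 14, 8, 8, 4); Player 2 gets 10.
Among 5, 10, the best is 10 at R. Subgame-perfect outcome: (A, R) with payoffs (14, 10).

10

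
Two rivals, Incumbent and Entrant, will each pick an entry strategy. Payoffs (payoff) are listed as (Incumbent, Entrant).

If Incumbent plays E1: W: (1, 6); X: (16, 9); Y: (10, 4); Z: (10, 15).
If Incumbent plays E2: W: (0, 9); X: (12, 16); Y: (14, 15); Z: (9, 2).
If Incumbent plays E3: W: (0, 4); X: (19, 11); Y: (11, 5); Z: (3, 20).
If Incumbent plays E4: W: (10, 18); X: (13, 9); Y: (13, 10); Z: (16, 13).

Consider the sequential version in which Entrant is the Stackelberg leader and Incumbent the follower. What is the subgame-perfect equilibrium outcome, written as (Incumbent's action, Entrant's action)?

(E4, W)

Solve by backward induction (Entrant leads).
- W: Incumbent compares 1, 0, 0, 10 and picks E4; Entrant would get 18.
- X: Incumbent compares 16, 12, 19, 13 and picks E3; Entrant would get 11.
- Y: Incumbent compares 10, 14, 11, 13 and picks E2; Entrant would get 15.
- Z: Incumbent compares 10, 9, 3, 16 and picks E4; Entrant would get 13.
Among 18, 11, 15, 13, the best is 18 at W. Subgame-perfect outcome: (E4, W) with payoffs (10, 18).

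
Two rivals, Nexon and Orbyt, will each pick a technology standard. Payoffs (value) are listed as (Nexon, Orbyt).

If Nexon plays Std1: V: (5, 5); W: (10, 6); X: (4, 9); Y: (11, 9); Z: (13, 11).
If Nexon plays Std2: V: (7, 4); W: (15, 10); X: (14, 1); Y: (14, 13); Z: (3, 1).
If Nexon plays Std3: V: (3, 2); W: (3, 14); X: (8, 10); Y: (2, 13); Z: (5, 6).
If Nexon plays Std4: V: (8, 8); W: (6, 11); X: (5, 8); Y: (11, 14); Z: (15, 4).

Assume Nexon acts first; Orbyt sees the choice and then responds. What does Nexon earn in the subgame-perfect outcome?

14

Work backward from Orbyt's decision.
- Std1: BR = Z, leader payoff 13.
- Std2: BR = Y, leader payoff 14.
- Std3: BR = W, leader payoff 3.
- Std4: BR = Y, leader payoff 11.
Among 13, 14, 3, 11, the best is 14 at Std2. Subgame-perfect outcome: (Std2, Y) with payoffs (14, 13).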